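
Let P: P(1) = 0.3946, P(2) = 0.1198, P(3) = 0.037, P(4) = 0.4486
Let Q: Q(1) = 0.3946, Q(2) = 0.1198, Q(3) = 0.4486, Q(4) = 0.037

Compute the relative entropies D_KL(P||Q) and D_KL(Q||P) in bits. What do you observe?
D_KL(P||Q) = 1.4817 bits, D_KL(Q||P) = 1.4817 bits. The two directions give the same value here, because Q is a self-inverse relabeling of P; in general KL divergence is asymmetric.

D_KL(P||Q) = Σ P(x) log₂(P(x)/Q(x))

Computing term by term:
  P(1)·log₂(P(1)/Q(1)) = 0.3946·log₂(0.3946/0.3946) = 0.00000
  P(2)·log₂(P(2)/Q(2)) = 0.1198·log₂(0.1198/0.1198) = 0.00000
  P(3)·log₂(P(3)/Q(3)) = 0.037·log₂(0.037/0.4486) = -0.13319
  P(4)·log₂(P(4)/Q(4)) = 0.4486·log₂(0.4486/0.037) = 1.61488

D_KL(P||Q) = 0.00000 + 0.00000 - 0.13319 + 1.61488 = 1.48169 ≈ 1.4817 bits

D_KL(Q||P) = Σ Q(x) log₂(Q(x)/P(x))

Computing term by term:
  Q(1)·log₂(Q(1)/P(1)) = 0.3946·log₂(0.3946/0.3946) = 0.00000
  Q(2)·log₂(Q(2)/P(2)) = 0.1198·log₂(0.1198/0.1198) = 0.00000
  Q(3)·log₂(Q(3)/P(3)) = 0.4486·log₂(0.4486/0.037) = 1.61488
  Q(4)·log₂(Q(4)/P(4)) = 0.037·log₂(0.037/0.4486) = -0.13319

D_KL(Q||P) = 0.00000 + 0.00000 + 1.61488 - 0.13319 = 1.48169 ≈ 1.4817 bits

These ARE equal here. Q is P with outcomes relabeled (Q(3) = P(4), Q(4) = P(3)) by a relabeling that is its own inverse, so the two sums contain exactly the same terms in a different order. This is a special case — KL divergence is not symmetric in general: D_KL(P||Q) ≠ D_KL(Q||P) for most P, Q.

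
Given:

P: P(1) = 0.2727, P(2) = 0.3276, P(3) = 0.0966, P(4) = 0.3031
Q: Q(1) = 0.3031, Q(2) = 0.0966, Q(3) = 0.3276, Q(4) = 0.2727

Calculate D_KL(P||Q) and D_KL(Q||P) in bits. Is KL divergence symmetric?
D_KL(P||Q) = 0.4116 bits, D_KL(Q||P) = 0.4116 bits. The two values coincide for this particular pair, but no — KL divergence is not symmetric in general.

D_KL(P||Q) = Σ P(x) log₂(P(x)/Q(x))

Computing term by term:
  P(1)·log₂(P(1)/Q(1)) = 0.2727·log₂(0.2727/0.3031) = -0.04158
  P(2)·log₂(P(2)/Q(2)) = 0.3276·log₂(0.3276/0.0966) = 0.57718
  P(3)·log₂(P(3)/Q(3)) = 0.0966·log₂(0.0966/0.3276) = -0.17019
  P(4)·log₂(P(4)/Q(4)) = 0.3031·log₂(0.3031/0.2727) = 0.04622

D_KL(P||Q) = -0.04158 + 0.57718 - 0.17019 + 0.04622 = 0.41163 ≈ 0.4116 bits

D_KL(Q||P) = Σ Q(x) log₂(Q(x)/P(x))

Computing term by term:
  Q(1)·log₂(Q(1)/P(1)) = 0.3031·log₂(0.3031/0.2727) = 0.04622
  Q(2)·log₂(Q(2)/P(2)) = 0.0966·log₂(0.0966/0.3276) = -0.17019
  Q(3)·log₂(Q(3)/P(3)) = 0.3276·log₂(0.3276/0.0966) = 0.57718
  Q(4)·log₂(Q(4)/P(4)) = 0.2727·log₂(0.2727/0.3031) = -0.04158

D_KL(Q||P) = 0.04622 - 0.17019 + 0.57718 - 0.04158 = 0.41163 ≈ 0.4116 bits

These ARE equal here. Q is P with outcomes relabeled (Q(1) = P(4), Q(2) = P(3), Q(3) = P(2), Q(4) = P(1)) by a relabeling that is its own inverse, so the two sums contain exactly the same terms in a different order. This is a special case — KL divergence is not symmetric in general: D_KL(P||Q) ≠ D_KL(Q||P) for most P, Q.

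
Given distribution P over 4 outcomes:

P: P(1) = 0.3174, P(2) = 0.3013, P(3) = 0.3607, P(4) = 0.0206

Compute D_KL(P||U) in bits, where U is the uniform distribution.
0.3070 bits

U(i) = 1/4 for all i

D_KL(P||U) = Σ P(x) log₂(P(x) / (1/4))
           = Σ P(x) log₂(P(x)) + log₂(4)
           = log₂(4) - H(P)

H(P) = -Σ P(x) log₂(P(x)):
  -P(1)·log₂(P(1)) = -(0.3174)·log₂(0.3174) = 0.52550
  -P(2)·log₂(P(2)) = -(0.3013)·log₂(0.3013) = 0.52147
  -P(3)·log₂(P(3)) = -(0.3607)·log₂(0.3607) = 0.53064
  -P(4)·log₂(P(4)) = -(0.0206)·log₂(0.0206) = 0.11538
H(P) = 0.52550 + 0.52147 + 0.53064 + 0.11538 = 1.69299 bits

log₂(4) = 2.00000 bits

D_KL(P||U) = 2.00000 - 1.69299 = 0.30701 ≈ 0.3070 bits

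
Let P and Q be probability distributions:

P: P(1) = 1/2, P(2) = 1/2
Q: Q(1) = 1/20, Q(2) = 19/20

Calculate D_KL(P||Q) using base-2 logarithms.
1.1980 bits

D_KL(P||Q) = Σ P(x) log₂(P(x)/Q(x))

Computing term by term:
  P(1)·log₂(P(1)/Q(1)) = (1/2)·log₂((1/2)/(1/20)) = 1.66096
  P(2)·log₂(P(2)/Q(2)) = (1/2)·log₂((1/2)/(19/20)) = -0.46300

D_KL(P||Q) = 1.66096 - 0.46300 = 1.19796 ≈ 1.1980 bits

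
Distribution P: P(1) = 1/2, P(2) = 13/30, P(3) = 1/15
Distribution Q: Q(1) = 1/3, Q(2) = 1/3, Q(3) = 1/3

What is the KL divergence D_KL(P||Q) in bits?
0.3017 bits

D_KL(P||Q) = Σ P(x) log₂(P(x)/Q(x))

Computing term by term:
  P(1)·log₂(P(1)/Q(1)) = (1/2)·log₂((1/2)/(1/3)) = 0.29248
  P(2)·log₂(P(2)/Q(2)) = (13/30)·log₂((13/30)/(1/3)) = 0.16402
  P(3)·log₂(P(3)/Q(3)) = (1/15)·log₂((1/15)/(1/3)) = -0.15480

D_KL(P||Q) = 0.29248 + 0.16402 - 0.15480 = 0.30170 ≈ 0.3017 bits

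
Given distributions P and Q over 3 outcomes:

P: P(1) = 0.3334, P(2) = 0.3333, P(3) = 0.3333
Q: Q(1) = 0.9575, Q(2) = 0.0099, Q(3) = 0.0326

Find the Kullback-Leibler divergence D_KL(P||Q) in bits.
2.3013 bits

D_KL(P||Q) = Σ P(x) log₂(P(x)/Q(x))

Computing term by term:
  P(1)·log₂(P(1)/Q(1)) = 0.3334·log₂(0.3334/0.9575) = -0.50744
  P(2)·log₂(P(2)/Q(2)) = 0.3333·log₂(0.3333/0.0099) = 1.69091
  P(3)·log₂(P(3)/Q(3)) = 0.3333·log₂(0.3333/0.0326) = 1.11785

D_KL(P||Q) = -0.50744 + 1.69091 + 1.11785 = 2.30132 ≈ 2.3013 bits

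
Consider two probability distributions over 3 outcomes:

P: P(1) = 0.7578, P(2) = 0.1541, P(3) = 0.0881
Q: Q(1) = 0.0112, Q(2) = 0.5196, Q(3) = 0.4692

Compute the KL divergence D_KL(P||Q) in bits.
4.1248 bits

D_KL(P||Q) = Σ P(x) log₂(P(x)/Q(x))

Computing term by term:
  P(1)·log₂(P(1)/Q(1)) = 0.7578·log₂(0.7578/0.0112) = 4.60761
  P(2)·log₂(P(2)/Q(2)) = 0.1541·log₂(0.1541/0.5196) = -0.27022
  P(3)·log₂(P(3)/Q(3)) = 0.0881·log₂(0.0881/0.4692) = -0.21258

D_KL(P||Q) = 4.60761 - 0.27022 - 0.21258 = 4.12481 ≈ 4.1248 bits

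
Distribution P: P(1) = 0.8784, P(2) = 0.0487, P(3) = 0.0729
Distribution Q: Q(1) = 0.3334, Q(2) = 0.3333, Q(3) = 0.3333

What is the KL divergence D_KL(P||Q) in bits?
0.9327 bits

D_KL(P||Q) = Σ P(x) log₂(P(x)/Q(x))

Computing term by term:
  P(1)·log₂(P(1)/Q(1)) = 0.8784·log₂(0.8784/0.3334) = 1.22767
  P(2)·log₂(P(2)/Q(2)) = 0.0487·log₂(0.0487/0.3333) = -0.13513
  P(3)·log₂(P(3)/Q(3)) = 0.0729·log₂(0.0729/0.3333) = -0.15986

D_KL(P||Q) = 1.22767 - 0.13513 - 0.15986 = 0.93268 ≈ 0.9327 bits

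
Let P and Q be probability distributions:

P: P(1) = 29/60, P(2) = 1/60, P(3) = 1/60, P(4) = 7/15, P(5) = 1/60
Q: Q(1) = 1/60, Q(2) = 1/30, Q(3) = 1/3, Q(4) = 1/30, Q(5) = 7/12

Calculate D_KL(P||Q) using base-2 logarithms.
3.9506 bits

D_KL(P||Q) = Σ P(x) log₂(P(x)/Q(x))

Computing term by term:
  P(1)·log₂(P(1)/Q(1)) = (29/60)·log₂((29/60)/(1/60)) = 2.34802
  P(2)·log₂(P(2)/Q(2)) = (1/60)·log₂((1/60)/(1/30)) = -0.01667
  P(3)·log₂(P(3)/Q(3)) = (1/60)·log₂((1/60)/(1/3)) = -0.07203
  P(4)·log₂(P(4)/Q(4)) = (7/15)·log₂((7/15)/(1/30)) = 1.77677
  P(5)·log₂(P(5)/Q(5)) = (1/60)·log₂((1/60)/(7/12)) = -0.08549

D_KL(P||Q) = 2.34802 - 0.01667 - 0.07203 + 1.77677 - 0.08549 = 3.95060 ≈ 3.9506 bits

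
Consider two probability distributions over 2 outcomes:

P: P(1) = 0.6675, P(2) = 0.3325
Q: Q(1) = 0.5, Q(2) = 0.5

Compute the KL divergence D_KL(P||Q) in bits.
0.0825 bits

D_KL(P||Q) = Σ P(x) log₂(P(x)/Q(x))

Computing term by term:
  P(1)·log₂(P(1)/Q(1)) = 0.6675·log₂(0.6675/0.5) = 0.27824
  P(2)·log₂(P(2)/Q(2)) = 0.3325·log₂(0.3325/0.5) = -0.19570

D_KL(P||Q) = 0.27824 - 0.19570 = 0.08254 ≈ 0.0825 bits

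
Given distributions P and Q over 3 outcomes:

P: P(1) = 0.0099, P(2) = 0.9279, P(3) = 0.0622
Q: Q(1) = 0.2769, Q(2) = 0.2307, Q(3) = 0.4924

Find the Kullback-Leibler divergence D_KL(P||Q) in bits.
1.6299 bits

D_KL(P||Q) = Σ P(x) log₂(P(x)/Q(x))

Computing term by term:
  P(1)·log₂(P(1)/Q(1)) = 0.0099·log₂(0.0099/0.2769) = -0.04758
  P(2)·log₂(P(2)/Q(2)) = 0.9279·log₂(0.9279/0.2307) = 1.86318
  P(3)·log₂(P(3)/Q(3)) = 0.0622·log₂(0.0622/0.4924) = -0.18566

D_KL(P||Q) = -0.04758 + 1.86318 - 0.18566 = 1.62994 ≈ 1.6299 bits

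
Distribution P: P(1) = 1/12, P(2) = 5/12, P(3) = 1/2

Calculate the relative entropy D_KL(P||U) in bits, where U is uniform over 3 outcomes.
0.2600 bits

U(i) = 1/3 for all i

D_KL(P||U) = Σ P(x) log₂(P(x) / (1/3))
           = Σ P(x) log₂(P(x)) + log₂(3)
           = log₂(3) - H(P)

H(P) = -Σ P(x) log₂(P(x)):
  -P(1)·log₂(P(1)) = -(1/12)·log₂(1/12) = 0.29875
  -P(2)·log₂(P(2)) = -(5/12)·log₂(5/12) = 0.52626
  -P(3)·log₂(P(3)) = -(1/2)·log₂(1/2) = 0.50000
H(P) = 0.29875 + 0.52626 + 0.50000 = 1.32501 bits

log₂(3) = 1.58496 bits

D_KL(P||U) = 1.58496 - 1.32501 = 0.25995 ≈ 0.2600 bits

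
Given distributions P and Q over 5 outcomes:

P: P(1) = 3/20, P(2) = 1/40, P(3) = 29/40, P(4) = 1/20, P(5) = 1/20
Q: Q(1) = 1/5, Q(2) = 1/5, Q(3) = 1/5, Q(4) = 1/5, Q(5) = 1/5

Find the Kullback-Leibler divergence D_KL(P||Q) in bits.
1.0098 bits

D_KL(P||Q) = Σ P(x) log₂(P(x)/Q(x))

Computing term by term:
  P(1)·log₂(P(1)/Q(1)) = (3/20)·log₂((3/20)/(1/5)) = -0.06226
  P(2)·log₂(P(2)/Q(2)) = (1/40)·log₂((1/40)/(1/5)) = -0.07500
  P(3)·log₂(P(3)/Q(3)) = (29/40)·log₂((29/40)/(1/5)) = 1.34704
  P(4)·log₂(P(4)/Q(4)) = (1/20)·log₂((1/20)/(1/5)) = -0.10000
  P(5)·log₂(P(5)/Q(5)) = (1/20)·log₂((1/20)/(1/5)) = -0.10000

D_KL(P||Q) = -0.06226 - 0.07500 + 1.34704 - 0.10000 - 0.10000 = 1.00978 ≈ 1.0098 bits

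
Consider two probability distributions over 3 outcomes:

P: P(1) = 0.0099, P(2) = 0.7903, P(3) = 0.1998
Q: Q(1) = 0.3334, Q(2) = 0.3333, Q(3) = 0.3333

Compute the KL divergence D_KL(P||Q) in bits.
0.7866 bits

D_KL(P||Q) = Σ P(x) log₂(P(x)/Q(x))

Computing term by term:
  P(1)·log₂(P(1)/Q(1)) = 0.0099·log₂(0.0099/0.3334) = -0.05023
  P(2)·log₂(P(2)/Q(2)) = 0.7903·log₂(0.7903/0.3333) = 0.98438
  P(3)·log₂(P(3)/Q(3)) = 0.1998·log₂(0.1998/0.3333) = -0.14751

D_KL(P||Q) = -0.05023 + 0.98438 - 0.14751 = 0.78664 ≈ 0.7866 bits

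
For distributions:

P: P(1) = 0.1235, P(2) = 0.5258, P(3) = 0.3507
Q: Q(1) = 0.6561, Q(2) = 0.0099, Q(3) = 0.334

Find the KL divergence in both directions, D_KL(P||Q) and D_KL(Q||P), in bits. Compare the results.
D_KL(P||Q) = 2.7405 bits, D_KL(Q||P) = 1.5006 bits. D_KL(P||Q) is larger than D_KL(Q||P) by 1.2399 bits; the two directions differ.

D_KL(P||Q) = Σ P(x) log₂(P(x)/Q(x))

Computing term by term:
  P(1)·log₂(P(1)/Q(1)) = 0.1235·log₂(0.1235/0.6561) = -0.29756
  P(2)·log₂(P(2)/Q(2)) = 0.5258·log₂(0.5258/0.0099) = 3.01333
  P(3)·log₂(P(3)/Q(3)) = 0.3507·log₂(0.3507/0.334) = 0.02469

D_KL(P||Q) = -0.29756 + 3.01333 + 0.02469 = 2.74046 ≈ 2.7405 bits

D_KL(Q||P) = Σ Q(x) log₂(Q(x)/P(x))

Computing term by term:
  Q(1)·log₂(Q(1)/P(1)) = 0.6561·log₂(0.6561/0.1235) = 1.58081
  Q(2)·log₂(Q(2)/P(2)) = 0.0099·log₂(0.0099/0.5258) = -0.05674
  Q(3)·log₂(Q(3)/P(3)) = 0.334·log₂(0.334/0.3507) = -0.02351

D_KL(Q||P) = 1.58081 - 0.05674 - 0.02351 = 1.50056 ≈ 1.5006 bits

These are NOT equal (difference: 1.2399 bits). KL divergence is asymmetric: D_KL(P||Q) ≠ D_KL(Q||P) in general.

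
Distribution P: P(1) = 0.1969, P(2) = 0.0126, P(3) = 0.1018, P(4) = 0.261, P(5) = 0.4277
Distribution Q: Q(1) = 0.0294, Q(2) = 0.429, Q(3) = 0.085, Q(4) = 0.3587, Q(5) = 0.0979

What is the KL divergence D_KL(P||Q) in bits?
1.2927 bits

D_KL(P||Q) = Σ P(x) log₂(P(x)/Q(x))

Computing term by term:
  P(1)·log₂(P(1)/Q(1)) = 0.1969·log₂(0.1969/0.0294) = 0.54021
  P(2)·log₂(P(2)/Q(2)) = 0.0126·log₂(0.0126/0.429) = -0.06413
  P(3)·log₂(P(3)/Q(3)) = 0.1018·log₂(0.1018/0.085) = 0.02649
  P(4)·log₂(P(4)/Q(4)) = 0.261·log₂(0.261/0.3587) = -0.11973
  P(5)·log₂(P(5)/Q(5)) = 0.4277·log₂(0.4277/0.0979) = 0.90981

D_KL(P||Q) = 0.54021 - 0.06413 + 0.02649 - 0.11973 + 0.90981 = 1.29265 ≈ 1.2927 bits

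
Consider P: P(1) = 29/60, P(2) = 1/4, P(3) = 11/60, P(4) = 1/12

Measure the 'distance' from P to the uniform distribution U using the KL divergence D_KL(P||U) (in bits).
0.2456 bits

U(i) = 1/4 for all i

D_KL(P||U) = Σ P(x) log₂(P(x) / (1/4))
           = Σ P(x) log₂(P(x)) + log₂(4)
           = log₂(4) - H(P)

H(P) = -Σ P(x) log₂(P(x)):
  -P(1)·log₂(P(1)) = -(29/60)·log₂(29/60) = 0.50697
  -P(2)·log₂(P(2)) = -(1/4)·log₂(1/4) = 0.50000
  -P(3)·log₂(P(3)) = -(11/60)·log₂(11/60) = 0.44870
  -P(4)·log₂(P(4)) = -(1/12)·log₂(1/12) = 0.29875
H(P) = 0.50697 + 0.50000 + 0.44870 + 0.29875 = 1.75442 bits

log₂(4) = 2.00000 bits

D_KL(P||U) = 2.00000 - 1.75442 = 0.24558 ≈ 0.2456 bits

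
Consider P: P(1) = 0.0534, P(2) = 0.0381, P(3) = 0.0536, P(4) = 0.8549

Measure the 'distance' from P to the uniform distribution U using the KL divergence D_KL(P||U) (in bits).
1.1750 bits

U(i) = 1/4 for all i

D_KL(P||U) = Σ P(x) log₂(P(x) / (1/4))
           = Σ P(x) log₂(P(x)) + log₂(4)
           = log₂(4) - H(P)

H(P) = -Σ P(x) log₂(P(x)):
  -P(1)·log₂(P(1)) = -(0.0534)·log₂(0.0534) = 0.22572
  -P(2)·log₂(P(2)) = -(0.0381)·log₂(0.0381) = 0.17961
  -P(3)·log₂(P(3)) = -(0.0536)·log₂(0.0536) = 0.22628
  -P(4)·log₂(P(4)) = -(0.8549)·log₂(0.8549) = 0.19335
H(P) = 0.22572 + 0.17961 + 0.22628 + 0.19335 = 0.82496 bits

log₂(4) = 2.00000 bits

D_KL(P||U) = 2.00000 - 0.82496 = 1.17504 ≈ 1.1750 bits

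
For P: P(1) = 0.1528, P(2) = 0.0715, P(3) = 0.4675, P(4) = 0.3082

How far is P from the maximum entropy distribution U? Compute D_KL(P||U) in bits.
0.2776 bits

U(i) = 1/4 for all i

D_KL(P||U) = Σ P(x) log₂(P(x) / (1/4))
           = Σ P(x) log₂(P(x)) + log₂(4)
           = log₂(4) - H(P)

H(P) = -Σ P(x) log₂(P(x)):
  -P(1)·log₂(P(1)) = -(0.1528)·log₂(0.1528) = 0.41413
  -P(2)·log₂(P(2)) = -(0.0715)·log₂(0.0715) = 0.27212
  -P(3)·log₂(P(3)) = -(0.4675)·log₂(0.4675) = 0.51283
  -P(4)·log₂(P(4)) = -(0.3082)·log₂(0.3082) = 0.52334
H(P) = 0.41413 + 0.27212 + 0.51283 + 0.52334 = 1.72242 bits

log₂(4) = 2.00000 bits

D_KL(P||U) = 2.00000 - 1.72242 = 0.27758 ≈ 0.2776 bits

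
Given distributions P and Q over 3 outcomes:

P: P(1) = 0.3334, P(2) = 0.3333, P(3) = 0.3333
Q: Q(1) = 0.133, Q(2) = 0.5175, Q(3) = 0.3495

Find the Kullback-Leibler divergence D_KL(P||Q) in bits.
0.2077 bits

D_KL(P||Q) = Σ P(x) log₂(P(x)/Q(x))

Computing term by term:
  P(1)·log₂(P(1)/Q(1)) = 0.3334·log₂(0.3334/0.133) = 0.44203
  P(2)·log₂(P(2)/Q(2)) = 0.3333·log₂(0.3333/0.5175) = -0.21156
  P(3)·log₂(P(3)/Q(3)) = 0.3333·log₂(0.3333/0.3495) = -0.02282

D_KL(P||Q) = 0.44203 - 0.21156 - 0.02282 = 0.20765 ≈ 0.2077 bits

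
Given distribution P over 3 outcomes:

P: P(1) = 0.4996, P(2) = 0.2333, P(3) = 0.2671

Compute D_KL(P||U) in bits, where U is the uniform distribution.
0.0862 bits

U(i) = 1/3 for all i

D_KL(P||U) = Σ P(x) log₂(P(x) / (1/3))
           = Σ P(x) log₂(P(x)) + log₂(3)
           = log₂(3) - H(P)

H(P) = -Σ P(x) log₂(P(x)):
  -P(1)·log₂(P(1)) = -(0.4996)·log₂(0.4996) = 0.50018
  -P(2)·log₂(P(2)) = -(0.2333)·log₂(0.2333) = 0.48987
  -P(3)·log₂(P(3)) = -(0.2671)·log₂(0.2671) = 0.50870
H(P) = 0.50018 + 0.48987 + 0.50870 = 1.49875 bits

log₂(3) = 1.58496 bits

D_KL(P||U) = 1.58496 - 1.49875 = 0.08621 ≈ 0.0862 bits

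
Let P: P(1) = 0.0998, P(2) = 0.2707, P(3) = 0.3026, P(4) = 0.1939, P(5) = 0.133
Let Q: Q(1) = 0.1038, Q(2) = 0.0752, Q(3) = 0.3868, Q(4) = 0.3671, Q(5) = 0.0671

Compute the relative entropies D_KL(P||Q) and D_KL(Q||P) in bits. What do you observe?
D_KL(P||Q) = 0.3401 bits, D_KL(Q||P) = 0.2757 bits. The two directions give different values (D_KL(P||Q) exceeds D_KL(Q||P) by 0.0644 bits): KL divergence is asymmetric.

D_KL(P||Q) = Σ P(x) log₂(P(x)/Q(x))

Computing term by term:
  P(1)·log₂(P(1)/Q(1)) = 0.0998·log₂(0.0998/0.1038) = -0.00566
  P(2)·log₂(P(2)/Q(2)) = 0.2707·log₂(0.2707/0.0752) = 0.50022
  P(3)·log₂(P(3)/Q(3)) = 0.3026·log₂(0.3026/0.3868) = -0.10717
  P(4)·log₂(P(4)/Q(4)) = 0.1939·log₂(0.1939/0.3671) = -0.17855
  P(5)·log₂(P(5)/Q(5)) = 0.133·log₂(0.133/0.0671) = 0.13128

D_KL(P||Q) = -0.00566 + 0.50022 - 0.10717 - 0.17855 + 0.13128 = 0.34012 ≈ 0.3401 bits

D_KL(Q||P) = Σ Q(x) log₂(Q(x)/P(x))

Computing term by term:
  Q(1)·log₂(Q(1)/P(1)) = 0.1038·log₂(0.1038/0.0998) = 0.00588
  Q(2)·log₂(Q(2)/P(2)) = 0.0752·log₂(0.0752/0.2707) = -0.13896
  Q(3)·log₂(Q(3)/P(3)) = 0.3868·log₂(0.3868/0.3026) = 0.13700
  Q(4)·log₂(Q(4)/P(4)) = 0.3671·log₂(0.3671/0.1939) = 0.33805
  Q(5)·log₂(Q(5)/P(5)) = 0.0671·log₂(0.0671/0.133) = -0.06623

D_KL(Q||P) = 0.00588 - 0.13896 + 0.13700 + 0.33805 - 0.06623 = 0.27574 ≈ 0.2757 bits

These are NOT equal (difference: 0.0644 bits). KL divergence is asymmetric: D_KL(P||Q) ≠ D_KL(Q||P) in general.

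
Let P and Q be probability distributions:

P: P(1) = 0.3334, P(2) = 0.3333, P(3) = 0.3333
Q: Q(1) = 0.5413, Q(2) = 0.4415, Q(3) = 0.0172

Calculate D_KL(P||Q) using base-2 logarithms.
1.0570 bits

D_KL(P||Q) = Σ P(x) log₂(P(x)/Q(x))

Computing term by term:
  P(1)·log₂(P(1)/Q(1)) = 0.3334·log₂(0.3334/0.5413) = -0.23310
  P(2)·log₂(P(2)/Q(2)) = 0.3333·log₂(0.3333/0.4415) = -0.13518
  P(3)·log₂(P(3)/Q(3)) = 0.3333·log₂(0.3333/0.0172) = 1.42530

D_KL(P||Q) = -0.23310 - 0.13518 + 1.42530 = 1.05702 ≈ 1.0570 bits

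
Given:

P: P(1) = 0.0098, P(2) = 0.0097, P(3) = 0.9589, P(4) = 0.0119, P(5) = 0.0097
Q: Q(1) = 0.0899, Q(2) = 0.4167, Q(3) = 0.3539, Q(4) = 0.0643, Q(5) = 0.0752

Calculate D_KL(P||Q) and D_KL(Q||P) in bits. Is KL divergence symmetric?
D_KL(P||Q) = 1.2374 bits, D_KL(Q||P) = 2.4178 bits. No, KL divergence is not symmetric.

D_KL(P||Q) = Σ P(x) log₂(P(x)/Q(x))

Computing term by term:
  P(1)·log₂(P(1)/Q(1)) = 0.0098·log₂(0.0098/0.0899) = -0.03134
  P(2)·log₂(P(2)/Q(2)) = 0.0097·log₂(0.0097/0.4167) = -0.05262
  P(3)·log₂(P(3)/Q(3)) = 0.9589·log₂(0.9589/0.3539) = 1.37894
  P(4)·log₂(P(4)/Q(4)) = 0.0119·log₂(0.0119/0.0643) = -0.02896
  P(5)·log₂(P(5)/Q(5)) = 0.0097·log₂(0.0097/0.0752) = -0.02866

D_KL(P||Q) = -0.03134 - 0.05262 + 1.37894 - 0.02896 - 0.02866 = 1.23736 ≈ 1.2374 bits

D_KL(Q||P) = Σ Q(x) log₂(Q(x)/P(x))

Computing term by term:
  Q(1)·log₂(Q(1)/P(1)) = 0.0899·log₂(0.0899/0.0098) = 0.28745
  Q(2)·log₂(Q(2)/P(2)) = 0.4167·log₂(0.4167/0.0097) = 2.26055
  Q(3)·log₂(Q(3)/P(3)) = 0.3539·log₂(0.3539/0.9589) = -0.50892
  Q(4)·log₂(Q(4)/P(4)) = 0.0643·log₂(0.0643/0.0119) = 0.15650
  Q(5)·log₂(Q(5)/P(5)) = 0.0752·log₂(0.0752/0.0097) = 0.22219

D_KL(Q||P) = 0.28745 + 2.26055 - 0.50892 + 0.15650 + 0.22219 = 2.41777 ≈ 2.4178 bits

These are NOT equal (difference: 1.1804 bits). KL divergence is asymmetric: D_KL(P||Q) ≠ D_KL(Q||P) in general.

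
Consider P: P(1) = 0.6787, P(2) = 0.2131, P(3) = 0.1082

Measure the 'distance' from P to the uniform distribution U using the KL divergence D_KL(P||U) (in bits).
0.3830 bits

U(i) = 1/3 for all i

D_KL(P||U) = Σ P(x) log₂(P(x) / (1/3))
           = Σ P(x) log₂(P(x)) + log₂(3)
           = log₂(3) - H(P)

H(P) = -Σ P(x) log₂(P(x)):
  -P(1)·log₂(P(1)) = -(0.6787)·log₂(0.6787) = 0.37950
  -P(2)·log₂(P(2)) = -(0.2131)·log₂(0.2131) = 0.47530
  -P(3)·log₂(P(3)) = -(0.1082)·log₂(0.1082) = 0.34713
H(P) = 0.37950 + 0.47530 + 0.34713 = 1.20193 bits

log₂(3) = 1.58496 bits

D_KL(P||U) = 1.58496 - 1.20193 = 0.38303 ≈ 0.3830 bits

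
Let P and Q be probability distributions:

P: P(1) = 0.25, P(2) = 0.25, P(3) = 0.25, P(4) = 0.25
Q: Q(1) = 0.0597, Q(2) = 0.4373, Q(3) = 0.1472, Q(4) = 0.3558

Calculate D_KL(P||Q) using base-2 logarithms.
0.3786 bits

D_KL(P||Q) = Σ P(x) log₂(P(x)/Q(x))

Computing term by term:
  P(1)·log₂(P(1)/Q(1)) = 0.25·log₂(0.25/0.0597) = 0.51653
  P(2)·log₂(P(2)/Q(2)) = 0.25·log₂(0.25/0.4373) = -0.20167
  P(3)·log₂(P(3)/Q(3)) = 0.25·log₂(0.25/0.1472) = 0.19104
  P(4)·log₂(P(4)/Q(4)) = 0.25·log₂(0.25/0.3558) = -0.12728

D_KL(P||Q) = 0.51653 - 0.20167 + 0.19104 - 0.12728 = 0.37862 ≈ 0.3786 bits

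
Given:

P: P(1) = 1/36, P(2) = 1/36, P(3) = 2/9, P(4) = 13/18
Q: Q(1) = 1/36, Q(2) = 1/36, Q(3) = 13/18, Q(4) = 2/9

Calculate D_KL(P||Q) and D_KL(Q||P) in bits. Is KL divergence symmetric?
D_KL(P||Q) = 0.8502 bits, D_KL(Q||P) = 0.8502 bits. The two values coincide for this particular pair, but no — KL divergence is not symmetric in general.

D_KL(P||Q) = Σ P(x) log₂(P(x)/Q(x))

Computing term by term:
  P(1)·log₂(P(1)/Q(1)) = (1/36)·log₂((1/36)/(1/36)) = 0.00000
  P(2)·log₂(P(2)/Q(2)) = (1/36)·log₂((1/36)/(1/36)) = 0.00000
  P(3)·log₂(P(3)/Q(3)) = (2/9)·log₂((2/9)/(13/18)) = -0.37788
  P(4)·log₂(P(4)/Q(4)) = (13/18)·log₂((13/18)/(2/9)) = 1.22810

D_KL(P||Q) = 0.00000 + 0.00000 - 0.37788 + 1.22810 = 0.85022 ≈ 0.8502 bits

D_KL(Q||P) = Σ Q(x) log₂(Q(x)/P(x))

Computing term by term:
  Q(1)·log₂(Q(1)/P(1)) = (1/36)·log₂((1/36)/(1/36)) = 0.00000
  Q(2)·log₂(Q(2)/P(2)) = (1/36)·log₂((1/36)/(1/36)) = 0.00000
  Q(3)·log₂(Q(3)/P(3)) = (13/18)·log₂((13/18)/(2/9)) = 1.22810
  Q(4)·log₂(Q(4)/P(4)) = (2/9)·log₂((2/9)/(13/18)) = -0.37788

D_KL(Q||P) = 0.00000 + 0.00000 + 1.22810 - 0.37788 = 0.85022 ≈ 0.8502 bits

These ARE equal here. Q is P with outcomes relabeled (Q(1) = P(2), Q(2) = P(1), Q(3) = P(4), Q(4) = P(3)) by a relabeling that is its own inverse, so the two sums contain exactly the same terms in a different order. This is a special case — KL divergence is not symmetric in general: D_KL(P||Q) ≠ D_KL(Q||P) for most P, Q.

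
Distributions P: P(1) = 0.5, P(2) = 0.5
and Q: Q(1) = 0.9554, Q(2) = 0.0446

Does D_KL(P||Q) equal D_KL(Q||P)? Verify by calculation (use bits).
D_KL(P||Q) = 1.2763 bits, D_KL(Q||P) = 0.7370 bits. No — D_KL(P||Q) ≠ D_KL(Q||P) for this pair.

D_KL(P||Q) = Σ P(x) log₂(P(x)/Q(x))

Computing term by term:
  P(1)·log₂(P(1)/Q(1)) = 0.5·log₂(0.5/0.9554) = -0.46709
  P(2)·log₂(P(2)/Q(2)) = 0.5·log₂(0.5/0.0446) = 1.74341

D_KL(P||Q) = -0.46709 + 1.74341 = 1.27632 ≈ 1.2763 bits

D_KL(Q||P) = Σ Q(x) log₂(Q(x)/P(x))

Computing term by term:
  Q(1)·log₂(Q(1)/P(1)) = 0.9554·log₂(0.9554/0.5) = 0.89251
  Q(2)·log₂(Q(2)/P(2)) = 0.0446·log₂(0.0446/0.5) = -0.15551

D_KL(Q||P) = 0.89251 - 0.15551 = 0.73700 ≈ 0.7370 bits

These are NOT equal (difference: 0.5393 bits). KL divergence is asymmetric: D_KL(P||Q) ≠ D_KL(Q||P) in general.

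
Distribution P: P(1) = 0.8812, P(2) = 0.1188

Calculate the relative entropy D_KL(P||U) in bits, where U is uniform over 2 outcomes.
0.4741 bits

U(i) = 1/2 for all i

D_KL(P||U) = Σ P(x) log₂(P(x) / (1/2))
           = Σ P(x) log₂(P(x)) + log₂(2)
           = log₂(2) - H(P)

H(P) = -Σ P(x) log₂(P(x)):
  -P(1)·log₂(P(1)) = -(0.8812)·log₂(0.8812) = 0.16078
  -P(2)·log₂(P(2)) = -(0.1188)·log₂(0.1188) = 0.36512
H(P) = 0.16078 + 0.36512 = 0.52590 bits

log₂(2) = 1.00000 bits

D_KL(P||U) = 1.00000 - 0.52590 = 0.47410 ≈ 0.4741 bits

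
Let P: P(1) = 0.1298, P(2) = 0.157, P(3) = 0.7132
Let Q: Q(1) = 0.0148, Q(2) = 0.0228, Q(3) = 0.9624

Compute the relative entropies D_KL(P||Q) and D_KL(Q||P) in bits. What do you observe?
D_KL(P||Q) = 0.5353 bits, D_KL(Q||P) = 0.3062 bits. The two directions give different values (D_KL(P||Q) exceeds D_KL(Q||P) by 0.2291 bits): KL divergence is asymmetric.

D_KL(P||Q) = Σ P(x) log₂(P(x)/Q(x))

Computing term by term:
  P(1)·log₂(P(1)/Q(1)) = 0.1298·log₂(0.1298/0.0148) = 0.40661
  P(2)·log₂(P(2)/Q(2)) = 0.157·log₂(0.157/0.0228) = 0.43703
  P(3)·log₂(P(3)/Q(3)) = 0.7132·log₂(0.7132/0.9624) = -0.30834

D_KL(P||Q) = 0.40661 + 0.43703 - 0.30834 = 0.53530 ≈ 0.5353 bits

D_KL(Q||P) = Σ Q(x) log₂(Q(x)/P(x))

Computing term by term:
  Q(1)·log₂(Q(1)/P(1)) = 0.0148·log₂(0.0148/0.1298) = -0.04636
  Q(2)·log₂(Q(2)/P(2)) = 0.0228·log₂(0.0228/0.157) = -0.06347
  Q(3)·log₂(Q(3)/P(3)) = 0.9624·log₂(0.9624/0.7132) = 0.41607

D_KL(Q||P) = -0.04636 - 0.06347 + 0.41607 = 0.30624 ≈ 0.3062 bits

These are NOT equal (difference: 0.2291 bits). KL divergence is asymmetric: D_KL(P||Q) ≠ D_KL(Q||P) in general.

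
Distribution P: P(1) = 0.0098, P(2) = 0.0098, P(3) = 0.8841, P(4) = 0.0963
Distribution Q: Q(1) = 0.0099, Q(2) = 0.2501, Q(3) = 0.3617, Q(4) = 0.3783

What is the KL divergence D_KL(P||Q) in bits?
0.9039 bits

D_KL(P||Q) = Σ P(x) log₂(P(x)/Q(x))

Computing term by term:
  P(1)·log₂(P(1)/Q(1)) = 0.0098·log₂(0.0098/0.0099) = -0.00014
  P(2)·log₂(P(2)/Q(2)) = 0.0098·log₂(0.0098/0.2501) = -0.04580
  P(3)·log₂(P(3)/Q(3)) = 0.8841·log₂(0.8841/0.3617) = 1.13997
  P(4)·log₂(P(4)/Q(4)) = 0.0963·log₂(0.0963/0.3783) = -0.19009

D_KL(P||Q) = -0.00014 - 0.04580 + 1.13997 - 0.19009 = 0.90394 ≈ 0.9039 bits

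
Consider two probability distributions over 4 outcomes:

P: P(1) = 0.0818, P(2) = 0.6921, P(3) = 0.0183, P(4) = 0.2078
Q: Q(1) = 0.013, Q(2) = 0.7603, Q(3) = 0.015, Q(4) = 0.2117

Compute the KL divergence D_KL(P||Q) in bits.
0.1229 bits

D_KL(P||Q) = Σ P(x) log₂(P(x)/Q(x))

Computing term by term:
  P(1)·log₂(P(1)/Q(1)) = 0.0818·log₂(0.0818/0.013) = 0.21706
  P(2)·log₂(P(2)/Q(2)) = 0.6921·log₂(0.6921/0.7603) = -0.09384
  P(3)·log₂(P(3)/Q(3)) = 0.0183·log₂(0.0183/0.015) = 0.00525
  P(4)·log₂(P(4)/Q(4)) = 0.2078·log₂(0.2078/0.2117) = -0.00557

D_KL(P||Q) = 0.21706 - 0.09384 + 0.00525 - 0.00557 = 0.12290 ≈ 0.1229 bits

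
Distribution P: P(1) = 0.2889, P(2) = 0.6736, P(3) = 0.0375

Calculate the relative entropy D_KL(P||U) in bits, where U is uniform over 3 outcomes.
0.5058 bits

U(i) = 1/3 for all i

D_KL(P||U) = Σ P(x) log₂(P(x) / (1/3))
           = Σ P(x) log₂(P(x)) + log₂(3)
           = log₂(3) - H(P)

H(P) = -Σ P(x) log₂(P(x)):
  -P(1)·log₂(P(1)) = -(0.2889)·log₂(0.2889) = 0.51752
  -P(2)·log₂(P(2)) = -(0.6736)·log₂(0.6736) = 0.38398
  -P(3)·log₂(P(3)) = -(0.0375)·log₂(0.0375) = 0.17764
H(P) = 0.51752 + 0.38398 + 0.17764 = 1.07914 bits

log₂(3) = 1.58496 bits

D_KL(P||U) = 1.58496 - 1.07914 = 0.50582 ≈ 0.5058 bits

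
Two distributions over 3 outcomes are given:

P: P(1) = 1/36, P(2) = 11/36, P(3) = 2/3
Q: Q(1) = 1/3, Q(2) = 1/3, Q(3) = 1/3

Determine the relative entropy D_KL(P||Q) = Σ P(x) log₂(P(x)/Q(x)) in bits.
0.5287 bits

D_KL(P||Q) = Σ P(x) log₂(P(x)/Q(x))

Computing term by term:
  P(1)·log₂(P(1)/Q(1)) = (1/36)·log₂((1/36)/(1/3)) = -0.09958
  P(2)·log₂(P(2)/Q(2)) = (11/36)·log₂((11/36)/(1/3)) = -0.03836
  P(3)·log₂(P(3)/Q(3)) = (2/3)·log₂((2/3)/(1/3)) = 0.66667

D_KL(P||Q) = -0.09958 - 0.03836 + 0.66667 = 0.52873 ≈ 0.5287 bits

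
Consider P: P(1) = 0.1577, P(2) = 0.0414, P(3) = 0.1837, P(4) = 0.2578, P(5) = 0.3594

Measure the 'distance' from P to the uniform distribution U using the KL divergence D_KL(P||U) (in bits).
0.2277 bits

U(i) = 1/5 for all i

D_KL(P||U) = Σ P(x) log₂(P(x) / (1/5))
           = Σ P(x) log₂(P(x)) + log₂(5)
           = log₂(5) - H(P)

H(P) = -Σ P(x) log₂(P(x)):
  -P(1)·log₂(P(1)) = -(0.1577)·log₂(0.1577) = 0.42023
  -P(2)·log₂(P(2)) = -(0.0414)·log₂(0.0414) = 0.19020
  -P(3)·log₂(P(3)) = -(0.1837)·log₂(0.1837) = 0.44907
  -P(4)·log₂(P(4)) = -(0.2578)·log₂(0.2578) = 0.50417
  -P(5)·log₂(P(5)) = -(0.3594)·log₂(0.3594) = 0.53060
H(P) = 0.42023 + 0.19020 + 0.44907 + 0.50417 + 0.53060 = 2.09427 bits

log₂(5) = 2.32193 bits

D_KL(P||U) = 2.32193 - 2.09427 = 0.22766 ≈ 0.2277 bits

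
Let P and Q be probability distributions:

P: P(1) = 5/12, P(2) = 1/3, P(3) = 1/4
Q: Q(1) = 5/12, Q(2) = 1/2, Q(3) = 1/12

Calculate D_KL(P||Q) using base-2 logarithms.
0.2013 bits

D_KL(P||Q) = Σ P(x) log₂(P(x)/Q(x))

Computing term by term:
  P(1)·log₂(P(1)/Q(1)) = (5/12)·log₂((5/12)/(5/12)) = 0.00000
  P(2)·log₂(P(2)/Q(2)) = (1/3)·log₂((1/3)/(1/2)) = -0.19499
  P(3)·log₂(P(3)/Q(3)) = (1/4)·log₂((1/4)/(1/12)) = 0.39624

D_KL(P||Q) = 0.00000 - 0.19499 + 0.39624 = 0.20125 ≈ 0.2013 bits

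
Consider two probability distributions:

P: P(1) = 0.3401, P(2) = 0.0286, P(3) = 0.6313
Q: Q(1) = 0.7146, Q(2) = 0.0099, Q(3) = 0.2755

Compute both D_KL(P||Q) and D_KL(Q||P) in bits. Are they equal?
D_KL(P||Q) = 0.4347 bits, D_KL(Q||P) = 0.4207 bits. No, they are not equal.

D_KL(P||Q) = Σ P(x) log₂(P(x)/Q(x))

Computing term by term:
  P(1)·log₂(P(1)/Q(1)) = 0.3401·log₂(0.3401/0.7146) = -0.36431
  P(2)·log₂(P(2)/Q(2)) = 0.0286·log₂(0.0286/0.0099) = 0.04377
  P(3)·log₂(P(3)/Q(3)) = 0.6313·log₂(0.6313/0.2755) = 0.75521

D_KL(P||Q) = -0.36431 + 0.04377 + 0.75521 = 0.43467 ≈ 0.4347 bits

D_KL(Q||P) = Σ Q(x) log₂(Q(x)/P(x))

Computing term by term:
  Q(1)·log₂(Q(1)/P(1)) = 0.7146·log₂(0.7146/0.3401) = 0.76546
  Q(2)·log₂(Q(2)/P(2)) = 0.0099·log₂(0.0099/0.0286) = -0.01515
  Q(3)·log₂(Q(3)/P(3)) = 0.2755·log₂(0.2755/0.6313) = -0.32957

D_KL(Q||P) = 0.76546 - 0.01515 - 0.32957 = 0.42074 ≈ 0.4207 bits

These are NOT equal (difference: 0.0140 bits). KL divergence is asymmetric: D_KL(P||Q) ≠ D_KL(Q||P) in general.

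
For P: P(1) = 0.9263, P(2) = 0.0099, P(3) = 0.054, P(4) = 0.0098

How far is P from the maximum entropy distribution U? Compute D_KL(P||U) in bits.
1.5390 bits

U(i) = 1/4 for all i

D_KL(P||U) = Σ P(x) log₂(P(x) / (1/4))
           = Σ P(x) log₂(P(x)) + log₂(4)
           = log₂(4) - H(P)

H(P) = -Σ P(x) log₂(P(x)):
  -P(1)·log₂(P(1)) = -(0.9263)·log₂(0.9263) = 0.10231
  -P(2)·log₂(P(2)) = -(0.0099)·log₂(0.0099) = 0.06592
  -P(3)·log₂(P(3)) = -(0.054)·log₂(0.054) = 0.22739
  -P(4)·log₂(P(4)) = -(0.0098)·log₂(0.0098) = 0.06540
H(P) = 0.10231 + 0.06592 + 0.22739 + 0.06540 = 0.46102 bits

log₂(4) = 2.00000 bits

D_KL(P||U) = 2.00000 - 0.46102 = 1.53898 ≈ 1.5390 bits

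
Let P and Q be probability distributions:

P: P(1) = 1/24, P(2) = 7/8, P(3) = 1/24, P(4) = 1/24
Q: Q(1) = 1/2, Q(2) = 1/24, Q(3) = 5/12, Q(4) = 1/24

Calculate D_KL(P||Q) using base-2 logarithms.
3.5555 bits

D_KL(P||Q) = Σ P(x) log₂(P(x)/Q(x))

Computing term by term:
  P(1)·log₂(P(1)/Q(1)) = (1/24)·log₂((1/24)/(1/2)) = -0.14937
  P(2)·log₂(P(2)/Q(2)) = (7/8)·log₂((7/8)/(1/24)) = 3.84328
  P(3)·log₂(P(3)/Q(3)) = (1/24)·log₂((1/24)/(5/12)) = -0.13841
  P(4)·log₂(P(4)/Q(4)) = (1/24)·log₂((1/24)/(1/24)) = 0.00000

D_KL(P||Q) = -0.14937 + 3.84328 - 0.13841 + 0.00000 = 3.55550 ≈ 3.5555 bits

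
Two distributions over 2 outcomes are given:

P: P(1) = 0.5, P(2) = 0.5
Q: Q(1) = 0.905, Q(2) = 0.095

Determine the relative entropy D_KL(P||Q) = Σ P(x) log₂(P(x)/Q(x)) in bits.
0.7700 bits

D_KL(P||Q) = Σ P(x) log₂(P(x)/Q(x))

Computing term by term:
  P(1)·log₂(P(1)/Q(1)) = 0.5·log₂(0.5/0.905) = -0.42799
  P(2)·log₂(P(2)/Q(2)) = 0.5·log₂(0.5/0.095) = 1.19796

D_KL(P||Q) = -0.42799 + 1.19796 = 0.76997 ≈ 0.7700 bits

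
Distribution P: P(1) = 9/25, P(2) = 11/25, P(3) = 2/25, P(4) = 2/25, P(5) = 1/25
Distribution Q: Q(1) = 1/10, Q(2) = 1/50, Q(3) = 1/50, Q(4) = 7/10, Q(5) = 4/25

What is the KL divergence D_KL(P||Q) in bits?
2.4571 bits

D_KL(P||Q) = Σ P(x) log₂(P(x)/Q(x))

Computing term by term:
  P(1)·log₂(P(1)/Q(1)) = (9/25)·log₂((9/25)/(1/10)) = 0.66528
  P(2)·log₂(P(2)/Q(2)) = (11/25)·log₂((11/25)/(1/50)) = 1.96215
  P(3)·log₂(P(3)/Q(3)) = (2/25)·log₂((2/25)/(1/50)) = 0.16000
  P(4)·log₂(P(4)/Q(4)) = (2/25)·log₂((2/25)/(7/10)) = -0.25034
  P(5)·log₂(P(5)/Q(5)) = (1/25)·log₂((1/25)/(4/25)) = -0.08000

D_KL(P||Q) = 0.66528 + 1.96215 + 0.16000 - 0.25034 - 0.08000 = 2.45709 ≈ 2.4571 bits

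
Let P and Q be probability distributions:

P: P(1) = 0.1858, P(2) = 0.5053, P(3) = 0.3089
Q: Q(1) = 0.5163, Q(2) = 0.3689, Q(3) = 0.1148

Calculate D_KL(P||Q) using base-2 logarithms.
0.3965 bits

D_KL(P||Q) = Σ P(x) log₂(P(x)/Q(x))

Computing term by term:
  P(1)·log₂(P(1)/Q(1)) = 0.1858·log₂(0.1858/0.5163) = -0.27395
  P(2)·log₂(P(2)/Q(2)) = 0.5053·log₂(0.5053/0.3689) = 0.22936
  P(3)·log₂(P(3)/Q(3)) = 0.3089·log₂(0.3089/0.1148) = 0.44111

D_KL(P||Q) = -0.27395 + 0.22936 + 0.44111 = 0.39652 ≈ 0.3965 bits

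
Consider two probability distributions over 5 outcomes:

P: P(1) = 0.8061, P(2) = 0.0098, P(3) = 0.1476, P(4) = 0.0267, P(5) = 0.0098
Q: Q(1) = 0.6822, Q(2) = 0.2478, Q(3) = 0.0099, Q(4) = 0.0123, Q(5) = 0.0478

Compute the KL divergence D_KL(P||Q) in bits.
0.7312 bits

D_KL(P||Q) = Σ P(x) log₂(P(x)/Q(x))

Computing term by term:
  P(1)·log₂(P(1)/Q(1)) = 0.8061·log₂(0.8061/0.6822) = 0.19408
  P(2)·log₂(P(2)/Q(2)) = 0.0098·log₂(0.0098/0.2478) = -0.04567
  P(3)·log₂(P(3)/Q(3)) = 0.1476·log₂(0.1476/0.0099) = 0.57536
  P(4)·log₂(P(4)/Q(4)) = 0.0267·log₂(0.0267/0.0123) = 0.02986
  P(5)·log₂(P(5)/Q(5)) = 0.0098·log₂(0.0098/0.0478) = -0.02240

D_KL(P||Q) = 0.19408 - 0.04567 + 0.57536 + 0.02986 - 0.02240 = 0.73123 ≈ 0.7312 bits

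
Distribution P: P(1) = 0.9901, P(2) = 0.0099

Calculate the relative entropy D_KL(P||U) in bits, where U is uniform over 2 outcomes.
0.9199 bits

U(i) = 1/2 for all i

D_KL(P||U) = Σ P(x) log₂(P(x) / (1/2))
           = Σ P(x) log₂(P(x)) + log₂(2)
           = log₂(2) - H(P)

H(P) = -Σ P(x) log₂(P(x)):
  -P(1)·log₂(P(1)) = -(0.9901)·log₂(0.9901) = 0.01421
  -P(2)·log₂(P(2)) = -(0.0099)·log₂(0.0099) = 0.06592
H(P) = 0.01421 + 0.06592 = 0.08013 bits

log₂(2) = 1.00000 bits

D_KL(P||U) = 1.00000 - 0.08013 = 0.91987 ≈ 0.9199 bits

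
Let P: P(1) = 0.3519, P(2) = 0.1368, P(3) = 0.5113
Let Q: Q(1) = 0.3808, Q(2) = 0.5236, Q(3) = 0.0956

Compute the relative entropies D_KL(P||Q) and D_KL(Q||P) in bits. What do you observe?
D_KL(P||Q) = 0.9319 bits, D_KL(Q||P) = 0.8260 bits. The two directions give different values (D_KL(P||Q) exceeds D_KL(Q||P) by 0.1059 bits): KL divergence is asymmetric.

D_KL(P||Q) = Σ P(x) log₂(P(x)/Q(x))

Computing term by term:
  P(1)·log₂(P(1)/Q(1)) = 0.3519·log₂(0.3519/0.3808) = -0.04007
  P(2)·log₂(P(2)/Q(2)) = 0.1368·log₂(0.1368/0.5236) = -0.26490
  P(3)·log₂(P(3)/Q(3)) = 0.5113·log₂(0.5113/0.0956) = 1.23688

D_KL(P||Q) = -0.04007 - 0.26490 + 1.23688 = 0.93191 ≈ 0.9319 bits

D_KL(Q||P) = Σ Q(x) log₂(Q(x)/P(x))

Computing term by term:
  Q(1)·log₂(Q(1)/P(1)) = 0.3808·log₂(0.3808/0.3519) = 0.04336
  Q(2)·log₂(Q(2)/P(2)) = 0.5236·log₂(0.5236/0.1368) = 1.01390
  Q(3)·log₂(Q(3)/P(3)) = 0.0956·log₂(0.0956/0.5113) = -0.23126

D_KL(Q||P) = 0.04336 + 1.01390 - 0.23126 = 0.82600 ≈ 0.8260 bits

These are NOT equal (difference: 0.1059 bits). KL divergence is asymmetric: D_KL(P||Q) ≠ D_KL(Q||P) in general.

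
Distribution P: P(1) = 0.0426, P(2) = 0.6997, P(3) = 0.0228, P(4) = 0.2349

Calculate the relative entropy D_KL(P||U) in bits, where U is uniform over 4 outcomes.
0.8303 bits

U(i) = 1/4 for all i

D_KL(P||U) = Σ P(x) log₂(P(x) / (1/4))
           = Σ P(x) log₂(P(x)) + log₂(4)
           = log₂(4) - H(P)

H(P) = -Σ P(x) log₂(P(x)):
  -P(1)·log₂(P(1)) = -(0.0426)·log₂(0.0426) = 0.19396
  -P(2)·log₂(P(2)) = -(0.6997)·log₂(0.6997) = 0.36048
  -P(3)·log₂(P(3)) = -(0.0228)·log₂(0.0228) = 0.12437
  -P(4)·log₂(P(4)) = -(0.2349)·log₂(0.2349) = 0.49091
H(P) = 0.19396 + 0.36048 + 0.12437 + 0.49091 = 1.16972 bits

log₂(4) = 2.00000 bits

D_KL(P||U) = 2.00000 - 1.16972 = 0.83028 ≈ 0.8303 bits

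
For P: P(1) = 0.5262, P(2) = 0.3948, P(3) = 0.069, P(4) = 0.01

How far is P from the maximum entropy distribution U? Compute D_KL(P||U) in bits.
0.6506 bits

U(i) = 1/4 for all i

D_KL(P||U) = Σ P(x) log₂(P(x) / (1/4))
           = Σ P(x) log₂(P(x)) + log₂(4)
           = log₂(4) - H(P)

H(P) = -Σ P(x) log₂(P(x)):
  -P(1)·log₂(P(1)) = -(0.5262)·log₂(0.5262) = 0.48743
  -P(2)·log₂(P(2)) = -(0.3948)·log₂(0.3948) = 0.52935
  -P(3)·log₂(P(3)) = -(0.069)·log₂(0.069) = 0.26615
  -P(4)·log₂(P(4)) = -(0.01)·log₂(0.01) = 0.06644
H(P) = 0.48743 + 0.52935 + 0.26615 + 0.06644 = 1.34937 bits

log₂(4) = 2.00000 bits

D_KL(P||U) = 2.00000 - 1.34937 = 0.65063 ≈ 0.6506 bits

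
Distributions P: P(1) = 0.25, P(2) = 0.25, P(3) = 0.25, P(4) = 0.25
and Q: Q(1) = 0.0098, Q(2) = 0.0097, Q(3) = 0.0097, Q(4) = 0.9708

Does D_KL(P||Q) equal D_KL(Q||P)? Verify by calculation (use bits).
D_KL(P||Q) = 3.0228 bits, D_KL(Q||P) = 1.7634 bits. No — D_KL(P||Q) ≠ D_KL(Q||P) for this pair.

D_KL(P||Q) = Σ P(x) log₂(P(x)/Q(x))

Computing term by term:
  P(1)·log₂(P(1)/Q(1)) = 0.25·log₂(0.25/0.0098) = 1.16825
  P(2)·log₂(P(2)/Q(2)) = 0.25·log₂(0.25/0.0097) = 1.17195
  P(3)·log₂(P(3)/Q(3)) = 0.25·log₂(0.25/0.0097) = 1.17195
  P(4)·log₂(P(4)/Q(4)) = 0.25·log₂(0.25/0.9708) = -0.48931

D_KL(P||Q) = 1.16825 + 1.17195 + 1.17195 - 0.48931 = 3.02284 ≈ 3.0228 bits

D_KL(Q||P) = Σ Q(x) log₂(Q(x)/P(x))

Computing term by term:
  Q(1)·log₂(Q(1)/P(1)) = 0.0098·log₂(0.0098/0.25) = -0.04580
  Q(2)·log₂(Q(2)/P(2)) = 0.0097·log₂(0.0097/0.25) = -0.04547
  Q(3)·log₂(Q(3)/P(3)) = 0.0097·log₂(0.0097/0.25) = -0.04547
  Q(4)·log₂(Q(4)/P(4)) = 0.9708·log₂(0.9708/0.25) = 1.90009

D_KL(Q||P) = -0.04580 - 0.04547 - 0.04547 + 1.90009 = 1.76335 ≈ 1.7634 bits

These are NOT equal (difference: 1.2594 bits). KL divergence is asymmetric: D_KL(P||Q) ≠ D_KL(Q||P) in general.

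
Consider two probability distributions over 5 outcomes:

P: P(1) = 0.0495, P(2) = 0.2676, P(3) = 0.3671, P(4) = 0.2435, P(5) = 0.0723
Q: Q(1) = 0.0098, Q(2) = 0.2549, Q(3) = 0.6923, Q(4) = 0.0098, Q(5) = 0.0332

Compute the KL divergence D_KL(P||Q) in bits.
1.0083 bits

D_KL(P||Q) = Σ P(x) log₂(P(x)/Q(x))

Computing term by term:
  P(1)·log₂(P(1)/Q(1)) = 0.0495·log₂(0.0495/0.0098) = 0.11566
  P(2)·log₂(P(2)/Q(2)) = 0.2676·log₂(0.2676/0.2549) = 0.01877
  P(3)·log₂(P(3)/Q(3)) = 0.3671·log₂(0.3671/0.6923) = -0.33598
  P(4)·log₂(P(4)/Q(4)) = 0.2435·log₂(0.2435/0.0098) = 1.12862
  P(5)·log₂(P(5)/Q(5)) = 0.0723·log₂(0.0723/0.0332) = 0.08118

D_KL(P||Q) = 0.11566 + 0.01877 - 0.33598 + 1.12862 + 0.08118 = 1.00825 ≈ 1.0083 bits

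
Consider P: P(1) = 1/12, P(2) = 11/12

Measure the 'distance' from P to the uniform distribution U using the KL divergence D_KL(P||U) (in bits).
0.5862 bits

U(i) = 1/2 for all i

D_KL(P||U) = Σ P(x) log₂(P(x) / (1/2))
           = Σ P(x) log₂(P(x)) + log₂(2)
           = log₂(2) - H(P)

H(P) = -Σ P(x) log₂(P(x)):
  -P(1)·log₂(P(1)) = -(1/12)·log₂(1/12) = 0.29875
  -P(2)·log₂(P(2)) = -(11/12)·log₂(11/12) = 0.11507
H(P) = 0.29875 + 0.11507 = 0.41382 bits

log₂(2) = 1.00000 bits

D_KL(P||U) = 1.00000 - 0.41382 = 0.58618 ≈ 0.5862 bits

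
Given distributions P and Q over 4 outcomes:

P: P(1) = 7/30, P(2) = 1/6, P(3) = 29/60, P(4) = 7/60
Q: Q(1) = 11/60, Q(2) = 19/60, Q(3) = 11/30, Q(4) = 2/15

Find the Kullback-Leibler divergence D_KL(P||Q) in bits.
0.0970 bits

D_KL(P||Q) = Σ P(x) log₂(P(x)/Q(x))

Computing term by term:
  P(1)·log₂(P(1)/Q(1)) = (7/30)·log₂((7/30)/(11/60)) = 0.08118
  P(2)·log₂(P(2)/Q(2)) = (1/6)·log₂((1/6)/(19/60)) = -0.15433
  P(3)·log₂(P(3)/Q(3)) = (29/60)·log₂((29/60)/(11/30)) = 0.19263
  P(4)·log₂(P(4)/Q(4)) = (7/60)·log₂((7/60)/(2/15)) = -0.02248

D_KL(P||Q) = 0.08118 - 0.15433 + 0.19263 - 0.02248 = 0.09700 ≈ 0.0970 bits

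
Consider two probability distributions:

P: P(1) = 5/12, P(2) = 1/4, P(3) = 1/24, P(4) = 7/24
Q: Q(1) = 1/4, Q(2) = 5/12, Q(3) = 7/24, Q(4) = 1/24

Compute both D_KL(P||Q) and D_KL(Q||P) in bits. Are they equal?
D_KL(P||Q) = 0.8247 bits, D_KL(Q||P) = 0.8247 bits. Yes, in this case they are equal (although KL divergence is not symmetric in general).

D_KL(P||Q) = Σ P(x) log₂(P(x)/Q(x))

Computing term by term:
  P(1)·log₂(P(1)/Q(1)) = (5/12)·log₂((5/12)/(1/4)) = 0.30707
  P(2)·log₂(P(2)/Q(2)) = (1/4)·log₂((1/4)/(5/12)) = -0.18424
  P(3)·log₂(P(3)/Q(3)) = (1/24)·log₂((1/24)/(7/24)) = -0.11697
  P(4)·log₂(P(4)/Q(4)) = (7/24)·log₂((7/24)/(1/24)) = 0.81881

D_KL(P||Q) = 0.30707 - 0.18424 - 0.11697 + 0.81881 = 0.82467 ≈ 0.8247 bits

D_KL(Q||P) = Σ Q(x) log₂(Q(x)/P(x))

Computing term by term:
  Q(1)·log₂(Q(1)/P(1)) = (1/4)·log₂((1/4)/(5/12)) = -0.18424
  Q(2)·log₂(Q(2)/P(2)) = (5/12)·log₂((5/12)/(1/4)) = 0.30707
  Q(3)·log₂(Q(3)/P(3)) = (7/24)·log₂((7/24)/(1/24)) = 0.81881
  Q(4)·log₂(Q(4)/P(4)) = (1/24)·log₂((1/24)/(7/24)) = -0.11697

D_KL(Q||P) = -0.18424 + 0.30707 + 0.81881 - 0.11697 = 0.82467 ≈ 0.8247 bits

These ARE equal here. Q is P with outcomes relabeled (Q(1) = P(2), Q(2) = P(1), Q(3) = P(4), Q(4) = P(3)) by a relabeling that is its own inverse, so the two sums contain exactly the same terms in a different order. This is a special case — KL divergence is not symmetric in general: D_KL(P||Q) ≠ D_KL(Q||P) for most P, Q.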